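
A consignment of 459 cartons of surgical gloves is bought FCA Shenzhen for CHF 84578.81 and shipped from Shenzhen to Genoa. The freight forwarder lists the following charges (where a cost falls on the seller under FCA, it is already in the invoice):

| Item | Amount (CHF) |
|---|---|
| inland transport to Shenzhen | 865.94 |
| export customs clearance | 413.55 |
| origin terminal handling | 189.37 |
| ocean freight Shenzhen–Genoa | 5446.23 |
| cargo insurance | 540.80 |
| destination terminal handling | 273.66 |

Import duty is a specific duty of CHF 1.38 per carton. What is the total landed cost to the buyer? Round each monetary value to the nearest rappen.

FCA: the seller delivers export-cleared goods to the carrier; the buyer bears costs from that point.
Already in the invoice (seller's account under FCA): inland to port, export clearance — exclude.
CIF value = FCA price + origin terminal + freight + insurance = 84578.81 + 189.37 + 5446.23 + 540.80 = 90755.21
Import duty = 459 × 1.38 = 633.42
Buyer bears: origin terminal 189.37 + freight 5446.23 + insurance 540.80 + destination terminal 273.66 + duty 633.42 = 7083.48
Landed cost = invoice 84578.81 + 7083.48 = 91662.29

Total landed cost: CHF 91662.29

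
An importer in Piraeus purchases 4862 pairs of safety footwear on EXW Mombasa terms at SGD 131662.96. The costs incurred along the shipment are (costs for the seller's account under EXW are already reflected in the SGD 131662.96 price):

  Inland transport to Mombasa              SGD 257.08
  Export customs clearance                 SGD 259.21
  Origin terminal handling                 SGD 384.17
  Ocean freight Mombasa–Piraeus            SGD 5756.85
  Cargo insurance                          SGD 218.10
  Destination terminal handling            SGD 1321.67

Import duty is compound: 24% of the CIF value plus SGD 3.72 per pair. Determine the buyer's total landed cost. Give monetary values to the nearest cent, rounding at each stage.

Total landed cost: SGD 191195.89

EXW: the seller makes goods available at their premises; the buyer bears all onward costs.
CIF value = EXW price + inland to port + export clearance + origin terminal + freight + insurance = 131662.96 + 257.08 + 259.21 + 384.17 + 5756.85 + 218.10 = 138538.37
Ad valorem component: 138538.37 × 24% = 33249.21
Specific component: 4862 × 3.72 = 18086.64
Import duty = 33249.21 + 18086.64 = 51335.85
Buyer bears: inland to port 257.08 + export clearance 259.21 + origin terminal 384.17 + freight 5756.85 + insurance 218.10 + destination terminal 1321.67 + duty 51335.85 = 59532.93
Landed cost = invoice 131662.96 + 59532.93 = 191195.89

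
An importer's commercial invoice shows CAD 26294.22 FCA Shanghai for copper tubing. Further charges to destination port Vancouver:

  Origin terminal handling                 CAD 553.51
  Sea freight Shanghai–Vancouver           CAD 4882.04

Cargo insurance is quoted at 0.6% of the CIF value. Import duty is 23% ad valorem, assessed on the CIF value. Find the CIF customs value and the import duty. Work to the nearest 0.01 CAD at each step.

Let C be the CIF value. C = FCA price + pre-shipment costs + freight + 0.6% × C
C − 0.6% × C = 26294.22 + 553.51 + 4882.04
0.994 × C = 31729.77
C = 31729.77 / 0.994 = 31921.30
Insurance premium = 0.6% × 31921.30 = 191.53
Import duty = 31921.30 × 23% = 7341.90

CIF value: CAD 31921.30; import duty: CAD 7341.90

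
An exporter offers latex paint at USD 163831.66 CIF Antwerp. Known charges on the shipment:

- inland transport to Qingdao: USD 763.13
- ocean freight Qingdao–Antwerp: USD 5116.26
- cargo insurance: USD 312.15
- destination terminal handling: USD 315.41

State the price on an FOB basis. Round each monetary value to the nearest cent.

Not relevant to the conversion: inland to port — on the seller under both CIF and FOB; already in the CIF price and stays in the FOB price. destination terminal — on the buyer under both terms; not part of either seller's price.
From CIF to FOB, the seller no longer bears: freight, insurance.
FOB price = 163831.66 − 5116.26 − 312.15 = 158403.25

FOB price: USD 158403.25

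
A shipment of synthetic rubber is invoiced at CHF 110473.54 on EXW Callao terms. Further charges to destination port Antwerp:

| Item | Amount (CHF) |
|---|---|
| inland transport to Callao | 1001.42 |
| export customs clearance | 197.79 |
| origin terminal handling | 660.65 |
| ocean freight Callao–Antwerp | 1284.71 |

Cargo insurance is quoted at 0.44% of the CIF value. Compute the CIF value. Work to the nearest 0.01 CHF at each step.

CIF value: CHF 114120.24

Let C be the CIF value. C = EXW price + pre-shipment costs + freight + 0.44% × C
C − 0.44% × C = 110473.54 + 1001.42 + 197.79 + 660.65 + 1284.71
0.9956 × C = 113618.11
C = 113618.11 / 0.9956 = 114120.24
Insurance premium = 0.44% × 114120.24 = 502.13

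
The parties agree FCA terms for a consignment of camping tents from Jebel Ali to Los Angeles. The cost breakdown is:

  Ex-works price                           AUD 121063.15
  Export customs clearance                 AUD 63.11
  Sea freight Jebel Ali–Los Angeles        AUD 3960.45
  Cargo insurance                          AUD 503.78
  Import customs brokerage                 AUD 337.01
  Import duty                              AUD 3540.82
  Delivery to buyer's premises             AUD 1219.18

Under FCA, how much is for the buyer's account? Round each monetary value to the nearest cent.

FCA: the seller delivers export-cleared goods to the carrier; the buyer bears costs from that point.
Seller's account: goods 121063.15 + export clearance 63.11 = 121126.26
Buyer's account: freight 3960.45 + insurance 503.78 + brokerage 337.01 + duty 3540.82 + delivery 1219.18 = 9561.24

Buyer's account: AUD 9561.24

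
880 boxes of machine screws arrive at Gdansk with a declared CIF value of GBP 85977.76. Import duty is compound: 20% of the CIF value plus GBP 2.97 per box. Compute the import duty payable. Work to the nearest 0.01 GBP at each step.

Ad valorem component: 85977.76 × 20% = 17195.55
Specific component: 880 × 2.97 = 2613.60
Import duty = 17195.55 + 2613.60 = 19809.15

Import duty: GBP 19809.15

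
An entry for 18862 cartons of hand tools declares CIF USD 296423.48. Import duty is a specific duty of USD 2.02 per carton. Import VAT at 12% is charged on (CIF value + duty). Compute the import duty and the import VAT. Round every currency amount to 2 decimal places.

Import duty = 18862 × 2.02 = 38101.24
VAT base = CIF + duty = 296423.48 + 38101.24 = 334524.72
Import VAT = 334524.72 × 12% = 40142.97

Import duty: USD 38101.24; import VAT: USD 40142.97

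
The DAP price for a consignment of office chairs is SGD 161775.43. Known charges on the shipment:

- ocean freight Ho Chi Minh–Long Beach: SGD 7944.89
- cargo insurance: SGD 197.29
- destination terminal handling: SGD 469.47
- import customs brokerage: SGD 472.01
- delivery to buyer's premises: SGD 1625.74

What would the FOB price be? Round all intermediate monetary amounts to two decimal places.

FOB price: SGD 151538.04

Not relevant to the conversion: brokerage — on the buyer under both terms; not part of either seller's price.
From DAP to FOB, the seller no longer bears: freight, insurance, destination terminal, delivery.
FOB price = 161775.43 − 7944.89 − 197.29 − 469.47 − 1625.74 = 151538.04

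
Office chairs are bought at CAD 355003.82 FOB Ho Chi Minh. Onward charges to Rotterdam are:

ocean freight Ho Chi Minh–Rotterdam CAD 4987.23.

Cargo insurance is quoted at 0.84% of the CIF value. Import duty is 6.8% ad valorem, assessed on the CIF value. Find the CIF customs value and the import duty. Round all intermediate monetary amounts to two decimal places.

CIF value: CAD 363040.59; import duty: CAD 24686.76

Let C be the CIF value. C = FOB price + freight + 0.84% × C
C − 0.84% × C = 355003.82 + 4987.23
0.9916 × C = 359991.05
C = 359991.05 / 0.9916 = 363040.59
Insurance premium = 0.84% × 363040.59 = 3049.54
Import duty = 363040.59 × 6.8% = 24686.76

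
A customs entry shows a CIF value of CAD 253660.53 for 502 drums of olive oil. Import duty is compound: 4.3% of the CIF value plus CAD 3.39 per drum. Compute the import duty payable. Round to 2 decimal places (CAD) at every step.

Ad valorem component: 253660.53 × 4.3% = 10907.40
Specific component: 502 × 3.39 = 1701.78
Import duty = 10907.40 + 1701.78 = 12609.18

Import duty: CAD 12609.18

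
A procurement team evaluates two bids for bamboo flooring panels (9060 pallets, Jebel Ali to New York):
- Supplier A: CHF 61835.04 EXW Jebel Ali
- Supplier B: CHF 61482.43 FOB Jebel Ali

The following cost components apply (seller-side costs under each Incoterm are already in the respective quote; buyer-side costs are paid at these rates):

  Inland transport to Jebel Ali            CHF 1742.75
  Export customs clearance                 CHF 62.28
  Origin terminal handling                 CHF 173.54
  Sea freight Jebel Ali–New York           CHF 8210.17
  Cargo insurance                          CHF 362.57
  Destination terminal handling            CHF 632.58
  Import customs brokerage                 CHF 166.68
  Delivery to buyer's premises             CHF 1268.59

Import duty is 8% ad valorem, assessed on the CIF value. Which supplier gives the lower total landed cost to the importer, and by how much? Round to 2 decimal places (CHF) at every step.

Supplier B is cheaper by CHF 2517.68

Supplier A (EXW):
CIF value = EXW price + inland to port + export clearance + origin terminal + freight + insurance = 61835.04 + 1742.75 + 62.28 + 173.54 + 8210.17 + 362.57 = 72386.35
Import duty = 72386.35 × 8% = 5790.91
Buyer bears (A): 1742.75 + 62.28 + 173.54 + 8210.17 + 362.57 + 632.58 + 166.68 + 1268.59 = 12619.16
Landed cost (A) = invoice 61835.04 + 12619.16 + duty 5790.91 = 80245.11
Supplier B (FOB):
CIF value = FOB price + freight + insurance = 61482.43 + 8210.17 + 362.57 = 70055.17
Import duty = 70055.17 × 8% = 5604.41
Buyer bears (B): 8210.17 + 362.57 + 632.58 + 166.68 + 1268.59 = 10640.59
Landed cost (B) = invoice 61482.43 + 10640.59 + duty 5604.41 = 77727.43
Difference = |80245.11 − 77727.43| = 2517.68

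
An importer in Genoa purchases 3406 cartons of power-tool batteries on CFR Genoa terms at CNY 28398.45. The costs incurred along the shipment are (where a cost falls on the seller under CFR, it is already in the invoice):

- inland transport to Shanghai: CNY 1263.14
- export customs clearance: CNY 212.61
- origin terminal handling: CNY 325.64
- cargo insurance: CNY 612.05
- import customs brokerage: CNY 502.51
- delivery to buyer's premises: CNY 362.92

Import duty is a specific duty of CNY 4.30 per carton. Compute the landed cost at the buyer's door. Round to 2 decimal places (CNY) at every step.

CFR: the seller pays costs through ocean freight to the destination port, but not insurance.
Already in the invoice (seller's account under CFR): inland to port, export clearance, origin terminal — exclude.
CIF value = CFR price + insurance = 28398.45 + 612.05 = 29010.50
Import duty = 3406 × 4.30 = 14645.80
Buyer bears: insurance 612.05 + brokerage 502.51 + delivery 362.92 + duty 14645.80 = 16123.28
Landed cost = invoice 28398.45 + 16123.28 = 44521.73

Total landed cost: CNY 44521.73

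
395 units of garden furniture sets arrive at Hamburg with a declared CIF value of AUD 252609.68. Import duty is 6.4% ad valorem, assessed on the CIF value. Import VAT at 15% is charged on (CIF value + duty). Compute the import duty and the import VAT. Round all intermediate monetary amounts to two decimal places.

Import duty: AUD 16167.02; import VAT: AUD 40316.51

Import duty = 252609.68 × 6.4% = 16167.02
VAT base = CIF + duty = 252609.68 + 16167.02 = 268776.70
Import VAT = 268776.70 × 15% = 40316.51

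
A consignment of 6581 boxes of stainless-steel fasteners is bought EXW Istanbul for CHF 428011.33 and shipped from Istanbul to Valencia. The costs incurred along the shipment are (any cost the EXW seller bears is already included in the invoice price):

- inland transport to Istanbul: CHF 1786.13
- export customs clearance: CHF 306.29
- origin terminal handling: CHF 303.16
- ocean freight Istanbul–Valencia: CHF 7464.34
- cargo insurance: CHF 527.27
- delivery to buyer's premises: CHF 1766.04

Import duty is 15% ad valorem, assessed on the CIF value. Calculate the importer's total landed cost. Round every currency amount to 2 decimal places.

EXW: the seller makes goods available at their premises; the buyer bears all onward costs.
CIF value = EXW price + inland to port + export clearance + origin terminal + freight + insurance = 428011.33 + 1786.13 + 306.29 + 303.16 + 7464.34 + 527.27 = 438398.52
Import duty = 438398.52 × 15% = 65759.78
Buyer bears: inland to port 1786.13 + export clearance 306.29 + origin terminal 303.16 + freight 7464.34 + insurance 527.27 + delivery 1766.04 + duty 65759.78 = 77913.01
Landed cost = invoice 428011.33 + 77913.01 = 505924.34

Total landed cost: CHF 505924.34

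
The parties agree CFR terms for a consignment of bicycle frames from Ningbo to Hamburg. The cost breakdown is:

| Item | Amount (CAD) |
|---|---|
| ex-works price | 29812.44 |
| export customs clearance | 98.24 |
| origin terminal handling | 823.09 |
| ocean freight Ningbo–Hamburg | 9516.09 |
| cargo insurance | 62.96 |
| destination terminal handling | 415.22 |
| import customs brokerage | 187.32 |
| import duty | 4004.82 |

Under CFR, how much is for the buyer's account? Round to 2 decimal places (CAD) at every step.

Buyer's account: CAD 4670.32

CFR: the seller pays costs through ocean freight to the destination port, but not insurance.
Seller's account: goods 29812.44 + export clearance 98.24 + origin terminal 823.09 + freight 9516.09 = 40249.86
Buyer's account: insurance 62.96 + destination terminal 415.22 + brokerage 187.32 + duty 4004.82 = 4670.32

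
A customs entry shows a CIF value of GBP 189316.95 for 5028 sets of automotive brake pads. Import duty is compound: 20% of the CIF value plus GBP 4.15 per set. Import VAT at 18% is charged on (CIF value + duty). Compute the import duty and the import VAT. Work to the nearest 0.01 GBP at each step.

Import duty: GBP 58729.59; import VAT: GBP 44648.38

Ad valorem component: 189316.95 × 20% = 37863.39
Specific component: 5028 × 4.15 = 20866.20
Import duty = 37863.39 + 20866.20 = 58729.59
VAT base = CIF + duty = 189316.95 + 58729.59 = 248046.54
Import VAT = 248046.54 × 18% = 44648.38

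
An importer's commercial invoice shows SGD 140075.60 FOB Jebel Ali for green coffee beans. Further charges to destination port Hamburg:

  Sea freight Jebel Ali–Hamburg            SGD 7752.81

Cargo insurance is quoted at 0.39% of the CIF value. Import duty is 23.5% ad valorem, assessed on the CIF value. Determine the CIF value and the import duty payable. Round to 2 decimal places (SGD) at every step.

CIF value: SGD 148407.20; import duty: SGD 34875.69

Let C be the CIF value. C = FOB price + freight + 0.39% × C
C − 0.39% × C = 140075.60 + 7752.81
0.9961 × C = 147828.41
C = 147828.41 / 0.9961 = 148407.20
Insurance premium = 0.39% × 148407.20 = 578.79
Import duty = 148407.20 × 23.5% = 34875.69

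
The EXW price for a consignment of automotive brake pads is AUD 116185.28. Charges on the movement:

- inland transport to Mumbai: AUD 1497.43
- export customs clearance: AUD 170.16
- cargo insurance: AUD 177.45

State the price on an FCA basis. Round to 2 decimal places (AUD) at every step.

Not relevant to the conversion: insurance — on the buyer under both terms; not part of either seller's price.
From EXW to FCA, the seller additionally bears: inland to port, export clearance.
FCA price = 116185.28 + 1497.43 + 170.16 = 117852.87

FCA price: AUD 117852.87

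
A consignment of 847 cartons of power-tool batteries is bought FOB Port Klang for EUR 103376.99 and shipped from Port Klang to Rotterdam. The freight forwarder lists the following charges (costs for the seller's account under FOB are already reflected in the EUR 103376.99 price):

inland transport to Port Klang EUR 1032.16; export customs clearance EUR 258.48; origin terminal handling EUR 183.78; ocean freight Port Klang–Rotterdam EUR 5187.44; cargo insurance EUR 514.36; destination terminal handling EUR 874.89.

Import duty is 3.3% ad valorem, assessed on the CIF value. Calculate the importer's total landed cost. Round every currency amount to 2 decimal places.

Total landed cost: EUR 113553.28

FOB: the seller bears costs until goods are on board at the origin port; the buyer bears freight, insurance and all costs thereafter.
Already in the invoice (seller's account under FOB): inland to port, export clearance, origin terminal — exclude.
CIF value = FOB price + freight + insurance = 103376.99 + 5187.44 + 514.36 = 109078.79
Import duty = 109078.79 × 3.3% = 3599.60
Buyer bears: freight 5187.44 + insurance 514.36 + destination terminal 874.89 + duty 3599.60 = 10176.29
Landed cost = invoice 103376.99 + 10176.29 = 113553.28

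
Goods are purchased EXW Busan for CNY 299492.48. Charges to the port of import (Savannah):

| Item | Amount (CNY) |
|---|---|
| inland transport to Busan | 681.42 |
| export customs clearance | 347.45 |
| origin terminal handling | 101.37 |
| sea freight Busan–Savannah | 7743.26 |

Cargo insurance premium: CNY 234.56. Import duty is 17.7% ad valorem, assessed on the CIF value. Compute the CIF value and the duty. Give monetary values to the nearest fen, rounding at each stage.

CIF = EXW price + pre-shipment costs + freight + insurance
CIF = 299492.48 + 681.42 + 347.45 + 101.37 + 7743.26 + 234.56 = 308600.54
Import duty = 308600.54 × 17.7% = 54622.30

CIF value: CNY 308600.54; import duty: CNY 54622.30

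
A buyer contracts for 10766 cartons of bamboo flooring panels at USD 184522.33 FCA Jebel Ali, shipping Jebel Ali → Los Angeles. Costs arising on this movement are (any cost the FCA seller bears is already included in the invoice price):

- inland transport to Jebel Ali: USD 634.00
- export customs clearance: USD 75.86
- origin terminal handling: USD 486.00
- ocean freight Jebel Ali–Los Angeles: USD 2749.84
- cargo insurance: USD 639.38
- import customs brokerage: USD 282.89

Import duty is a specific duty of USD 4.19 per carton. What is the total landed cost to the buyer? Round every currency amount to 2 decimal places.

FCA: the seller delivers export-cleared goods to the carrier; the buyer bears costs from that point.
Already in the invoice (seller's account under FCA): inland to port, export clearance — exclude.
CIF value = FCA price + origin terminal + freight + insurance = 184522.33 + 486.00 + 2749.84 + 639.38 = 188397.55
Import duty = 10766 × 4.19 = 45109.54
Buyer bears: origin terminal 486.00 + freight 2749.84 + insurance 639.38 + brokerage 282.89 + duty 45109.54 = 49267.65
Landed cost = invoice 184522.33 + 49267.65 = 233789.98

Total landed cost: USD 233789.98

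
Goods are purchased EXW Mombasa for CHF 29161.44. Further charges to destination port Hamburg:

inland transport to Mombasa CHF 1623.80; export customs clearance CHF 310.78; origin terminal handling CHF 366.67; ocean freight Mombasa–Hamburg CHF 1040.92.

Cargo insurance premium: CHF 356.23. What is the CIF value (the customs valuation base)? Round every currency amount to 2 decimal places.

CIF value: CHF 32859.84

CIF = EXW price + pre-shipment costs + freight + insurance
CIF = 29161.44 + 1623.80 + 310.78 + 366.67 + 1040.92 + 356.23 = 32859.84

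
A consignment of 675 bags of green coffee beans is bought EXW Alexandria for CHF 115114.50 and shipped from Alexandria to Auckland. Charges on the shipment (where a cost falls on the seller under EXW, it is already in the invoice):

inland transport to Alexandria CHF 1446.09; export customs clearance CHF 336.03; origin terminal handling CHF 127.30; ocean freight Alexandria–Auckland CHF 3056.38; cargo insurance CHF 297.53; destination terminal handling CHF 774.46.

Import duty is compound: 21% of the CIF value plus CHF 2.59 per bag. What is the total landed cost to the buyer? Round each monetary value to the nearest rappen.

EXW: the seller makes goods available at their premises; the buyer bears all onward costs.
CIF value = EXW price + inland to port + export clearance + origin terminal + freight + insurance = 115114.50 + 1446.09 + 336.03 + 127.30 + 3056.38 + 297.53 = 120377.83
Ad valorem component: 120377.83 × 21% = 25279.34
Specific component: 675 × 2.59 = 1748.25
Import duty = 25279.34 + 1748.25 = 27027.59
Buyer bears: inland to port 1446.09 + export clearance 336.03 + origin terminal 127.30 + freight 3056.38 + insurance 297.53 + destination terminal 774.46 + duty 27027.59 = 33065.38
Landed cost = invoice 115114.50 + 33065.38 = 148179.88

Total landed cost: CHF 148179.88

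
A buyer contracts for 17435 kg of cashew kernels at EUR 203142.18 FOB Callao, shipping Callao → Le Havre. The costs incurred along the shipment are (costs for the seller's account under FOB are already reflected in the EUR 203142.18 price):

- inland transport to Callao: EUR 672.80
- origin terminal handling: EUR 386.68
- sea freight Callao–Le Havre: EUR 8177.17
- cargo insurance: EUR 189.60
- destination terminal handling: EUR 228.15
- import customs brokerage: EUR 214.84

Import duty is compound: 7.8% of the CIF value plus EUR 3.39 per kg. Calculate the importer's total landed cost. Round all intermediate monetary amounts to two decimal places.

Total landed cost: EUR 287554.29

FOB: the seller bears costs until goods are on board at the origin port; the buyer bears freight, insurance and all costs thereafter.
Already in the invoice (seller's account under FOB): inland to port, origin terminal — exclude.
CIF value = FOB price + freight + insurance = 203142.18 + 8177.17 + 189.60 = 211508.95
Ad valorem component: 211508.95 × 7.8% = 16497.70
Specific component: 17435 × 3.39 = 59104.65
Import duty = 16497.70 + 59104.65 = 75602.35
Buyer bears: freight 8177.17 + insurance 189.60 + destination terminal 228.15 + brokerage 214.84 + duty 75602.35 = 84412.11
Landed cost = invoice 203142.18 + 84412.11 = 287554.29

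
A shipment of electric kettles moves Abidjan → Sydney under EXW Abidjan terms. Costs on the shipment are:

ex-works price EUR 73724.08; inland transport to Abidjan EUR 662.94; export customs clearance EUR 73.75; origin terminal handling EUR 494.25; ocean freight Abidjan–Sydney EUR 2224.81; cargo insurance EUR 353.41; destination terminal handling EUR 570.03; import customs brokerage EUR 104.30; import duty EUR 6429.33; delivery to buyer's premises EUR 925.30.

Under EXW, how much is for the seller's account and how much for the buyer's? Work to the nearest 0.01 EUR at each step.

EXW: the seller makes goods available at their premises; the buyer bears all onward costs.
Seller's account: goods 73724.08 = 73724.08
Buyer's account: inland to port 662.94 + export clearance 73.75 + origin terminal 494.25 + freight 2224.81 + insurance 353.41 + destination terminal 570.03 + brokerage 104.30 + duty 6429.33 + delivery 925.30 = 11838.12

Seller: EUR 73724.08; buyer: EUR 11838.12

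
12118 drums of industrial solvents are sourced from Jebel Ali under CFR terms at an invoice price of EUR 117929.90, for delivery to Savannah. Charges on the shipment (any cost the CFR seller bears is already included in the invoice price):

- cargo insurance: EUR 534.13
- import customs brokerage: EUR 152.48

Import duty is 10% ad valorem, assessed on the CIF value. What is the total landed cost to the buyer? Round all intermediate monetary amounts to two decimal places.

Total landed cost: EUR 130462.91

CFR: the seller pays costs through ocean freight to the destination port, but not insurance.
CIF value = CFR price + insurance = 117929.90 + 534.13 = 118464.03
Import duty = 118464.03 × 10% = 11846.40
Buyer bears: insurance 534.13 + brokerage 152.48 + duty 11846.40 = 12533.01
Landed cost = invoice 117929.90 + 12533.01 = 130462.91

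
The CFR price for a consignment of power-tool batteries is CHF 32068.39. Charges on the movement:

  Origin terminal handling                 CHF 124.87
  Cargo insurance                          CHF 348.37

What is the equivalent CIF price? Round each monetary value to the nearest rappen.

CIF price: CHF 32416.76

Not relevant to the conversion: origin terminal — on the seller under both CFR and CIF; already in the CFR price and stays in the CIF price.
From CFR to CIF, the seller additionally bears: insurance.
CIF price = 32068.39 + 348.37 = 32416.76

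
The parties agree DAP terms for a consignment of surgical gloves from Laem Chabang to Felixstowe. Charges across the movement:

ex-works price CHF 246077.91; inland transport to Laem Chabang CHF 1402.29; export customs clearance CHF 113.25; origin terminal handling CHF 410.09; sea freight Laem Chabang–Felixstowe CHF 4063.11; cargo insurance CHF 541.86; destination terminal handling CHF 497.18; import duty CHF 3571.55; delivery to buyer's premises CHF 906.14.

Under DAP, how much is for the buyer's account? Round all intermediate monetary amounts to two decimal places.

Buyer's account: CHF 3571.55

DAP: the seller bears all costs to the named destination except import duty and clearance.
Seller's account: goods 246077.91 + inland to port 1402.29 + export clearance 113.25 + origin terminal 410.09 + freight 4063.11 + insurance 541.86 + destination terminal 497.18 + delivery 906.14 = 254011.83
Buyer's account: duty 3571.55 = 3571.55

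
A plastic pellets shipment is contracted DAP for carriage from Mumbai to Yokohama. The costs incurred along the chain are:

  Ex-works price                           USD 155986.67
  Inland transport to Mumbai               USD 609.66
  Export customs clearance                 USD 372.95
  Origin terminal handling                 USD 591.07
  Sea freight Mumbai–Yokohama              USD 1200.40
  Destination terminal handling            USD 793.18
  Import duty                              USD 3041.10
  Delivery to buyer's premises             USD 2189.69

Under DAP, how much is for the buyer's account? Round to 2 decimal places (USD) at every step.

Buyer's account: USD 3041.10

DAP: the seller bears all costs to the named destination except import duty and clearance.
Seller's account: goods 155986.67 + inland to port 609.66 + export clearance 372.95 + origin terminal 591.07 + freight 1200.40 + destination terminal 793.18 + delivery 2189.69 = 161743.62
Buyer's account: duty 3041.10 = 3041.10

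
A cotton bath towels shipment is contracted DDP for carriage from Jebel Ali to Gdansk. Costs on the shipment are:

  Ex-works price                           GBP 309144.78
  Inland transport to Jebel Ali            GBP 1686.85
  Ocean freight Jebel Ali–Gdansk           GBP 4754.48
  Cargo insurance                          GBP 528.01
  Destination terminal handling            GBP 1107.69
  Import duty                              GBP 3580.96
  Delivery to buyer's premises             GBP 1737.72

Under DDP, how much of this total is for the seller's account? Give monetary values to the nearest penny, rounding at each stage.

Seller's account: GBP 322540.49

DDP: the seller bears all costs including import duty.
Seller's account: goods 309144.78 + inland to port 1686.85 + freight 4754.48 + insurance 528.01 + destination terminal 1107.69 + duty 3580.96 + delivery 1737.72 = 322540.49
Buyer's account: 0.00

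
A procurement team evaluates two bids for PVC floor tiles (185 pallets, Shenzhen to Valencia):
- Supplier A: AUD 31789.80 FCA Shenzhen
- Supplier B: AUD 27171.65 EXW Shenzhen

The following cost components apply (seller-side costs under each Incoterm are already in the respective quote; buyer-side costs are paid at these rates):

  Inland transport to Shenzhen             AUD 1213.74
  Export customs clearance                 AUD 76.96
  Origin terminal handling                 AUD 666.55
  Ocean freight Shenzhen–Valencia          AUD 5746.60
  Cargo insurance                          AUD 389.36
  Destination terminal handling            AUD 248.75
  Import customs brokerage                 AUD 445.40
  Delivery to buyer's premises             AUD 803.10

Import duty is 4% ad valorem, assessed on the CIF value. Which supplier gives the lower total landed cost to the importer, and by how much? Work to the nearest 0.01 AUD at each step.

Supplier A (FCA):
CIF value = FCA price + origin terminal + freight + insurance = 31789.80 + 666.55 + 5746.60 + 389.36 = 38592.31
Import duty = 38592.31 × 4% = 1543.69
Buyer bears (A): 666.55 + 5746.60 + 389.36 + 248.75 + 445.40 + 803.10 = 8299.76
Landed cost (A) = invoice 31789.80 + 8299.76 + duty 1543.69 = 41633.25
Supplier B (EXW):
CIF value = EXW price + inland to port + export clearance + origin terminal + freight + insurance = 27171.65 + 1213.74 + 76.96 + 666.55 + 5746.60 + 389.36 = 35264.86
Import duty = 35264.86 × 4% = 1410.59
Buyer bears (B): 1213.74 + 76.96 + 666.55 + 5746.60 + 389.36 + 248.75 + 445.40 + 803.10 = 9590.46
Landed cost (B) = invoice 27171.65 + 9590.46 + duty 1410.59 = 38172.70
Difference = |41633.25 − 38172.70| = 3460.55

Supplier B is cheaper by AUD 3460.55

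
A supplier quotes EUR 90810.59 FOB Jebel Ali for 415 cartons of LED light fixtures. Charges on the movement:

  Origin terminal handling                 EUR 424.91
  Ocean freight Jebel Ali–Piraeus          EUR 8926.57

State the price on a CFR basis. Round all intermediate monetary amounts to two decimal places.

Not relevant to the conversion: origin terminal — on the seller under both FOB and CFR; already in the FOB price and stays in the CFR price.
From FOB to CFR, the seller additionally bears: freight.
CFR price = 90810.59 + 8926.57 = 99737.16

CFR price: EUR 99737.16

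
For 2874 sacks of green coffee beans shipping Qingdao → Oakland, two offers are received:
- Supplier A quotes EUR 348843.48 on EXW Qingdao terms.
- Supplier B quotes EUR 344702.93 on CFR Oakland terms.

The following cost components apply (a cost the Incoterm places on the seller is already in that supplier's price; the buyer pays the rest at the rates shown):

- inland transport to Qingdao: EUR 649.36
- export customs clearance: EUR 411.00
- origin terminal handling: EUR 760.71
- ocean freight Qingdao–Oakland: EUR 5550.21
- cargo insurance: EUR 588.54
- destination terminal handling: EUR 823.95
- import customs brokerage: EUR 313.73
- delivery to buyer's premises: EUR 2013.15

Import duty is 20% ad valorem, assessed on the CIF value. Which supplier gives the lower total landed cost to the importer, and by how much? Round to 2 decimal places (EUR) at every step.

Supplier A (EXW):
CIF value = EXW price + inland to port + export clearance + origin terminal + freight + insurance = 348843.48 + 649.36 + 411.00 + 760.71 + 5550.21 + 588.54 = 356803.30
Import duty = 356803.30 × 20% = 71360.66
Buyer bears (A): 649.36 + 411.00 + 760.71 + 5550.21 + 588.54 + 823.95 + 313.73 + 2013.15 = 11110.65
Landed cost (A) = invoice 348843.48 + 11110.65 + duty 71360.66 = 431314.79
Supplier B (CFR):
CIF value = CFR price + insurance = 344702.93 + 588.54 = 345291.47
Import duty = 345291.47 × 20% = 69058.29
Buyer bears (B): 588.54 + 823.95 + 313.73 + 2013.15 = 3739.37
Landed cost (B) = invoice 344702.93 + 3739.37 + duty 69058.29 = 417500.59
Difference = |431314.79 − 417500.59| = 13814.20

Supplier B is cheaper by EUR 13814.20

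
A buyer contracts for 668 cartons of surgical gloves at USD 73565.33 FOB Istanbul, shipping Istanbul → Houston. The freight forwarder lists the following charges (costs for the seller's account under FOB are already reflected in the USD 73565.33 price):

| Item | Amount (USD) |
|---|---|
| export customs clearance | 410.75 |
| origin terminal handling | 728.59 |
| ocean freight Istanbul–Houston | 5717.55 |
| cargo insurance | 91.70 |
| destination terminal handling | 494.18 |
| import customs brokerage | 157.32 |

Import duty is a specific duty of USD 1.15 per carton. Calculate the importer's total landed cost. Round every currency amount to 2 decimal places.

FOB: the seller bears costs until goods are on board at the origin port; the buyer bears freight, insurance and all costs thereafter.
Already in the invoice (seller's account under FOB): export clearance, origin terminal — exclude.
CIF value = FOB price + freight + insurance = 73565.33 + 5717.55 + 91.70 = 79374.58
Import duty = 668 × 1.15 = 768.20
Buyer bears: freight 5717.55 + insurance 91.70 + destination terminal 494.18 + brokerage 157.32 + duty 768.20 = 7228.95
Landed cost = invoice 73565.33 + 7228.95 = 80794.28

Total landed cost: USD 80794.28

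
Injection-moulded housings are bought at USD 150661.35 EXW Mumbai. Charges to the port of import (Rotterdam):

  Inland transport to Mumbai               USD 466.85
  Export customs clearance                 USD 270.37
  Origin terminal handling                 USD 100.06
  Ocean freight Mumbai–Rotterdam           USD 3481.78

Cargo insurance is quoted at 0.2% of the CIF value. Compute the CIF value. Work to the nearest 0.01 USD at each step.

CIF value: USD 155290.99

Let C be the CIF value. C = EXW price + pre-shipment costs + freight + 0.2% × C
C − 0.2% × C = 150661.35 + 466.85 + 270.37 + 100.06 + 3481.78
0.998 × C = 154980.41
C = 154980.41 / 0.998 = 155290.99
Insurance premium = 0.2% × 155290.99 = 310.58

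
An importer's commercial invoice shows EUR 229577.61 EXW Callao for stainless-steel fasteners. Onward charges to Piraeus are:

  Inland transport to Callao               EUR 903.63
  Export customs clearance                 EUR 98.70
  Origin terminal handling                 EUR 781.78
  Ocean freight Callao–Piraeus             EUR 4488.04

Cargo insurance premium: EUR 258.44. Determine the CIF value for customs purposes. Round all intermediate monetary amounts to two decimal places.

CIF = EXW price + pre-shipment costs + freight + insurance
CIF = 229577.61 + 903.63 + 98.70 + 781.78 + 4488.04 + 258.44 = 236108.20

CIF value: EUR 236108.20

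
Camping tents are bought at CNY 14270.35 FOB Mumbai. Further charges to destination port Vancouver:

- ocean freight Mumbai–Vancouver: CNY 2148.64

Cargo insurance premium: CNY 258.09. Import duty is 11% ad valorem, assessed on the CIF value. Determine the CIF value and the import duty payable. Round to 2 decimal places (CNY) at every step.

CIF = FOB price + freight + insurance
CIF = 14270.35 + 2148.64 + 258.09 = 16677.08
Import duty = 16677.08 × 11% = 1834.48

CIF value: CNY 16677.08; import duty: CNY 1834.48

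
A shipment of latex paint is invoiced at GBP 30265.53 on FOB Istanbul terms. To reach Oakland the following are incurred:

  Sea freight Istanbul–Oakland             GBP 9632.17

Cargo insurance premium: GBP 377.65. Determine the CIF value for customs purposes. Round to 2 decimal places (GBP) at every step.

CIF value: GBP 40275.35

CIF = FOB price + freight + insurance
CIF = 30265.53 + 9632.17 + 377.65 = 40275.35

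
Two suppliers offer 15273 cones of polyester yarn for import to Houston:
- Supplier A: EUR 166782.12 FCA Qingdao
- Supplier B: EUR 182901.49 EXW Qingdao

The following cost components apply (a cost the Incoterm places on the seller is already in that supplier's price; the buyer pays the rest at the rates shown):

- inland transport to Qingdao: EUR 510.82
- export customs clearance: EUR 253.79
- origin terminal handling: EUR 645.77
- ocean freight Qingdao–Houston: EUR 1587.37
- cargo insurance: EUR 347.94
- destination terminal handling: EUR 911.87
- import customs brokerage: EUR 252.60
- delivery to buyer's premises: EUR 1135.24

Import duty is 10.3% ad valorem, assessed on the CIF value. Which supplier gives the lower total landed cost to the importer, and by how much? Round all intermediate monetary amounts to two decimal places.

Supplier A (FCA):
CIF value = FCA price + origin terminal + freight + insurance = 166782.12 + 645.77 + 1587.37 + 347.94 = 169363.20
Import duty = 169363.20 × 10.3% = 17444.41
Buyer bears (A): 645.77 + 1587.37 + 347.94 + 911.87 + 252.60 + 1135.24 = 4880.79
Landed cost (A) = invoice 166782.12 + 4880.79 + duty 17444.41 = 189107.32
Supplier B (EXW):
CIF value = EXW price + inland to port + export clearance + origin terminal + freight + insurance = 182901.49 + 510.82 + 253.79 + 645.77 + 1587.37 + 347.94 = 186247.18
Import duty = 186247.18 × 10.3% = 19183.46
Buyer bears (B): 510.82 + 253.79 + 645.77 + 1587.37 + 347.94 + 911.87 + 252.60 + 1135.24 = 5645.40
Landed cost (B) = invoice 182901.49 + 5645.40 + duty 19183.46 = 207730.35
Difference = |189107.32 − 207730.35| = 18623.03

Supplier A is cheaper by EUR 18623.03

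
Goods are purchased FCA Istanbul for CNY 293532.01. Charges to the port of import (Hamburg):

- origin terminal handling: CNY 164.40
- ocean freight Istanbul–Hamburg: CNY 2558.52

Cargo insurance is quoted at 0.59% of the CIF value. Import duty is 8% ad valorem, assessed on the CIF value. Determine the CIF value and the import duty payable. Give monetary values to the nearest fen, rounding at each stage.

Let C be the CIF value. C = FCA price + pre-shipment costs + freight + 0.59% × C
C − 0.59% × C = 293532.01 + 164.40 + 2558.52
0.9941 × C = 296254.93
C = 296254.93 / 0.9941 = 298013.21
Insurance premium = 0.59% × 298013.21 = 1758.28
Import duty = 298013.21 × 8% = 23841.06

CIF value: CNY 298013.21; import duty: CNY 23841.06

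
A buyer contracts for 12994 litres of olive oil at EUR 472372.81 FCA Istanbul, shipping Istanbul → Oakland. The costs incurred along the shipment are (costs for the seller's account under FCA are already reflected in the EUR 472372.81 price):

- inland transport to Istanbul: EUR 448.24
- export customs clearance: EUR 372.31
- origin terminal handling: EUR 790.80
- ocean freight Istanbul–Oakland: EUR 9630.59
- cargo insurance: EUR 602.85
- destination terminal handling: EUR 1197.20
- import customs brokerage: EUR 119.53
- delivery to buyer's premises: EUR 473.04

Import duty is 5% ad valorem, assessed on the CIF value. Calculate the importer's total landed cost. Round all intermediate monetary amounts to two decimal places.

FCA: the seller delivers export-cleared goods to the carrier; the buyer bears costs from that point.
Already in the invoice (seller's account under FCA): inland to port, export clearance — exclude.
CIF value = FCA price + origin terminal + freight + insurance = 472372.81 + 790.80 + 9630.59 + 602.85 = 483397.05
Import duty = 483397.05 × 5% = 24169.85
Buyer bears: origin terminal 790.80 + freight 9630.59 + insurance 602.85 + destination terminal 1197.20 + brokerage 119.53 + delivery 473.04 + duty 24169.85 = 36983.86
Landed cost = invoice 472372.81 + 36983.86 = 509356.67

Total landed cost: EUR 509356.67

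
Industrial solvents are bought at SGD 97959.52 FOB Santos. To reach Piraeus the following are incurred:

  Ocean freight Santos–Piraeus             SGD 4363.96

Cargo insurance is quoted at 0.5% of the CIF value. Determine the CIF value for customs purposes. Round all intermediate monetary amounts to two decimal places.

Let C be the CIF value. C = FOB price + freight + 0.5% × C
C − 0.5% × C = 97959.52 + 4363.96
0.995 × C = 102323.48
C = 102323.48 / 0.995 = 102837.67
Insurance premium = 0.5% × 102837.67 = 514.19

CIF value: SGD 102837.67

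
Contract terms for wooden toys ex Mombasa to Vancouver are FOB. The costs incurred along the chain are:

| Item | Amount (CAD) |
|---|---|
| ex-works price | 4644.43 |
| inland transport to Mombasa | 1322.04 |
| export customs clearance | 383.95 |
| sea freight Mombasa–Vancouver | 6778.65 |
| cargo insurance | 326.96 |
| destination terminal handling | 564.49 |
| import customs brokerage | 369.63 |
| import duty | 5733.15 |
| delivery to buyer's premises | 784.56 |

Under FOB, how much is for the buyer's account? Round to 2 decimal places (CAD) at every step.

Buyer's account: CAD 14557.44

FOB: the seller bears costs until goods are on board at the origin port; the buyer bears freight, insurance and all costs thereafter.
Seller's account: goods 4644.43 + inland to port 1322.04 + export clearance 383.95 = 6350.42
Buyer's account: freight 6778.65 + insurance 326.96 + destination terminal 564.49 + brokerage 369.63 + duty 5733.15 + delivery 784.56 = 14557.44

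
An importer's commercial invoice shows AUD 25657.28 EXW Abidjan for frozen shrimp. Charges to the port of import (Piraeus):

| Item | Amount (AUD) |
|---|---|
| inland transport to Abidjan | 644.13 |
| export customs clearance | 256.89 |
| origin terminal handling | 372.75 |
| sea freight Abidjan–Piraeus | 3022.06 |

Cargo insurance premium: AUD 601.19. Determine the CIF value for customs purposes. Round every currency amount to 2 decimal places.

CIF value: AUD 30554.30

CIF = EXW price + pre-shipment costs + freight + insurance
CIF = 25657.28 + 644.13 + 256.89 + 372.75 + 3022.06 + 601.19 = 30554.30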